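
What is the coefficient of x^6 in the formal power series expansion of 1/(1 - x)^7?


The expansion 1/(1 - x)^r = sum_{k>=0} C(k + r - 1, r - 1) x^k follows from the multiset / negative-binomial theorem (or from repeated differentiation of the geometric series).
For r = 7 and k = 6:
C(12, 6) = 479001600 / (720 * 720) = 924.

924


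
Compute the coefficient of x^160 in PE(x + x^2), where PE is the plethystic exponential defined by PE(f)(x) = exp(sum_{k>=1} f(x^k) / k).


With f(x) = x + x^2, the exponent is sum_{k>=1} (x^k + x^(2k)) / k = -ln(1 - x) - ln(1 - x^2). Exponentiating:
PE(x + x^2) = 1 / ((1 - x)(1 - x^2)).
This is the generating function for partitions of n into parts of size 1 or 2. The number of 2's can be any j in 0..80, and the rest are 1's, so
[x^160] = floor(160/2) + 1 = 81.

81


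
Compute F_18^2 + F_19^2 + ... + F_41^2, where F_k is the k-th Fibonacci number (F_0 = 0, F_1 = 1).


There is a standard identity sum_{k=0}^{N} F_k^2 = F_N * F_{N+1} (proved inductively from the telescoping relation F_k^2 = F_k F_{k+1} - F_{k-1} F_k). Then
sum_{k=18}^{41} F_k^2 = F_41 F_42 - F_17 F_18.
Computing: F_41 = 165580141, F_42 = 267914296, F_17 = 1597, F_18 = 2584.
Sum = 165580141 * 267914296 - 1597 * 2584 = 44361286903469088.

44361286903469088


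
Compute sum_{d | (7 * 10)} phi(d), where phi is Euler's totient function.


First, 7 * 10 = 70. One classical identity is sum_{d | n} phi(d) = n (each k in [1, n] has a unique gcd with n, and among the k's with gcd(k, n) = n/d there are phi(d) of them). So the sum equals 70. We also verify directly:
Divisors of 70: 1, 2, 5, 7, 10, 14, 35, 70.
phi values: 1, 1, 4, 6, 4, 6, 24, 24.
Sum = 70.

70


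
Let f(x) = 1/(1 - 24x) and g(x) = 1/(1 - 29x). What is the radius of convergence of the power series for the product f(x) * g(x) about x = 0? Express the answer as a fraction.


The radius of 1/(1 - 24x) is 1/24 (nearest singularity at x = 1/24), and the radius of 1/(1 - 29x) is 1/29.
The product f(x)*g(x) = 1/((1 - 24x)(1 - 29x)) has singularities at both 1/24 and 1/29, so its radius of convergence is the distance to the nearest one:
min(1/24, 1/29) = 1/29.

1/29


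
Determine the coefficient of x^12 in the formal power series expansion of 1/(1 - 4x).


The geometric series identity gives 1/(1 - c x) = sum_{k>=0} c^k x^k, so the coefficient of x^k is c^k.
Here c = 4 and k = 12.
Computing: 4^12 = 16777216

16777216


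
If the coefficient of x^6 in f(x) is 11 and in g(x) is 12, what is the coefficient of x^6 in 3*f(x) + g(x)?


Scalar multiplication scales coefficients: 3 * 11 = 33.
Then add the g coefficient: 33 + 12
= 45

45


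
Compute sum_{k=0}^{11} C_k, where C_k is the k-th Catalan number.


C_0 through C_11: 1, 1, 2, 5, 14, 42, 132, 429, 1430, 4862, 16796, 58786
Sum = 1 + 1 + 2 + 5 + 14 + 42 + 132 + 429 + 1430 + 4862 + 16796 + 58786
= 82500

82500


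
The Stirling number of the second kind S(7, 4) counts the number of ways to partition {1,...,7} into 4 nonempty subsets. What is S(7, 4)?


Using the explicit formula S(n,k) = (1/k!) sum_{j=0}^{k} (-1)^(k-j) C(k,j) j^n:
S(7, 4) = 350
Equivalently, S(n,k) is n! times the coefficient of x^n in the EGF (e^x - 1)^k / k!.

350


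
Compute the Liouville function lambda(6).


The Liouville function is lambda(k) = (-1)^Omega(k), where Omega(k) counts the prime factors of k with multiplicity.
Factoring: 6 = 2 * 3, so Omega(6) = 2.
lambda(6) = (-1)^2 = 1.

1


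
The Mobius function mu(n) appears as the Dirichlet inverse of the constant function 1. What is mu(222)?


222 = 2 * 3 * 37 (all distinct primes).
mu(222) = (-1)^3 = -1

-1


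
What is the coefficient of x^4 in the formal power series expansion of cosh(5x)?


The Maclaurin series is cosh(t) = sum_{m>=0} t^(2m) / (2m)!, so substituting t = 5x, only even powers of x are nonzero, with coefficient of x^(2m) equal to 5^(2m) / (2m)!.
For x^4 the coefficient is 5^4/4! = 625/24 = 625/24.

625/24


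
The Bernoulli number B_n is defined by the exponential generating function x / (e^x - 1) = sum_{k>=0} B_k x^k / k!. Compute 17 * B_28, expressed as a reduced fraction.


Bernoulli numbers can also be computed recursively via B_0 = 1 and sum_{j=0}^{m} C(m+1, j) B_j = 0 for m >= 1. Odd-index Bernoulli numbers vanish for k >= 3.
Computing B_28 = -23749461029/870, so 17 * B_28 = 17 * -23749461029/870 = -403740837493/870.

-403740837493/870


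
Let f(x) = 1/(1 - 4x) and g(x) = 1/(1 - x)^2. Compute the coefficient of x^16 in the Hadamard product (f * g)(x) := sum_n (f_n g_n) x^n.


f has coefficients f_k = 4^k. For g = 1/(1 - x)^2 the coefficient is g_k = C(k + 1, 1) = k + 1. The Hadamard coefficient is (f * g)_k = 4^k * (k + 1).
For k = 16: 4^16 * 17 = 4294967296 * 17 = 73014444032.

73014444032


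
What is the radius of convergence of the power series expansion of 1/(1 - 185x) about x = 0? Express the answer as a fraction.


Expanding 1/(1 - 185x) = sum_{k>=0} 185^k x^k, the series converges when |185x| < 1, i.e., |x| < 1/185.
So the radius of convergence is 1/185 = 1/185.

1/185


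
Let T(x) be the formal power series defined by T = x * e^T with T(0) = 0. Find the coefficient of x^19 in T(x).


Apply the Lagrange inversion formula: if T = x * phi(T) with phi(t) = e^t, then
[x^n] T = (1/n) [t^(n-1)] phi(t)^n = (1/n) [t^(n-1)] e^(n t) = (1/n) * n^(n-1) / (n-1)! = n^(n-1) / n!.
When c = 1 this is the Cayley count of rooted labeled trees on n vertices, divided by n!.
For n = 19: 19^18 / 19! = 104127350297911241532841/121645100408832000 = 5480386857784802185939/6402373705728000.

5480386857784802185939/6402373705728000


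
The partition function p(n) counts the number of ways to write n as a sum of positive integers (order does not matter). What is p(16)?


Using the generating function prod_{k>=1} 1/(1-x^k), we compute p(16).
By dynamic programming over parts 1 through 16:
p(16) = 231

231


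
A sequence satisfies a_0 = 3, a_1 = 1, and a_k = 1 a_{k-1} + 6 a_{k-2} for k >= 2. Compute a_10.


The characteristic equation is t^2 - 1 t - 6 = 0, with roots r_1 = 3 and r_2 = -2 (so c_1 = r_1 + r_2, c_2 = -r_1 r_2 as required).
One can use the closed form a_n = A r_1^n + B r_2^n, but direct iteration is more reliable:
a_0 = 3, a_1 = 1, a_2 = 19, a_3 = 25, a_4 = 139, a_5 = 289, a_6 = 1123, a_7 = 2857, a_8 = 9595, a_9 = 26737, a_10 = 84307.
So a_10 = 84307.

84307


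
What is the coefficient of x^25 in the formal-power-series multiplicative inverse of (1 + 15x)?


The inverse is 1/(1 + 15x). Apply the geometric identity 1/(1 - y) = sum_{k>=0} y^k with y = -15x:
1/(1 + 15x) = sum_{k>=0} (-15)^k x^k.
So the coefficient of x^25 is (-15)^25 = -252511682940423488616943359375.

-252511682940423488616943359375


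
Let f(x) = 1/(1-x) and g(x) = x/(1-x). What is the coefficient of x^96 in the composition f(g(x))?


First simplify the composition: f(g(x)) = 1/(1 - x/(1-x)) = (1-x)/((1-x) - x) = (1-x)/(1-2x).
Now extract the coefficient. Write (1-x)/(1-2x) = 1/(1-2x) - x/(1-2x).
The coefficient of x^n in 1/(1-2x) is 2^n, and in x/(1-2x) is 2^(n-1) (for n >= 1).
So the coefficient of x^96 is 2^96 - 2^95 = 79228162514264337593543950336 - 39614081257132168796771975168 = 39614081257132168796771975168.

39614081257132168796771975168


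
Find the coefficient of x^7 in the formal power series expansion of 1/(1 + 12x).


Write 1/(1 + c x) = 1/(1 - (-c) x) and apply the geometric-series identity
1/(1 - y) = sum_{k>=0} y^k to get 1/(1 + c x) = sum_{k>=0} (-c)^k x^k.
So the coefficient of x^k is (-c)^k = (-1)^k * c^k.
Here c = 12 and k = 7:
(-12)^7 = -1 * 35831808 = -35831808

-35831808


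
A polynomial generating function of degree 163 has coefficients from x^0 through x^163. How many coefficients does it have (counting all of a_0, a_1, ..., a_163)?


A polynomial of degree 163 takes the form a_0 + a_1 x + ... + a_163 x^163.
The number of coefficients is 163 + 1 = 164.

164


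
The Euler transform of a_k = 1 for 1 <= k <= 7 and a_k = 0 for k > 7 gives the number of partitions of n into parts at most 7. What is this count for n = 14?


Partitions of 14 into parts at most 7:
Using generating function (1-x)^(-1)(1-x^2)^(-1)...(1-x^7)^(-1),
the coefficient of x^14 = 105

105


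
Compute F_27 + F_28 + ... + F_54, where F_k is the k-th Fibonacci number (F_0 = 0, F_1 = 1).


Use the identity sum_{k=0}^{N} F_k = F_{N+2} - 1 (which follows from F_{k+2} - F_{k+1} = F_k). Then
sum_{k=27}^{54} F_k = (F_{56} - 1) - (F_{28} - 1) = F_{56} - F_{28}.
Computing: F_{56} = 225851433717, F_{28} = 317811, so
Sum = 225851433717 - 317811 = 225851115906.

225851115906


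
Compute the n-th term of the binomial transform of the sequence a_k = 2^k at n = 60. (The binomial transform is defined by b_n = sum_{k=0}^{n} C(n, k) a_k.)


With a_k = 2^k, b_n = sum_{k=0}^{n} C(n, k) 2^k = (1 + 2)^n by the binomial theorem.
For n = 60: (1 + 2)^60 = 3^60 = 42391158275216203514294433201.

42391158275216203514294433201


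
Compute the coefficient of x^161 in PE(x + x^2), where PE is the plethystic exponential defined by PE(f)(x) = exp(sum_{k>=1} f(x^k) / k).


With f(x) = x + x^2, the exponent is sum_{k>=1} (x^k + x^(2k)) / k = -ln(1 - x) - ln(1 - x^2). Exponentiating:
PE(x + x^2) = 1 / ((1 - x)(1 - x^2)).
This is the generating function for partitions of n into parts of size 1 or 2. The number of 2's can be any j in 0..80, and the rest are 1's, so
[x^161] = floor(161/2) + 1 = 81.

81


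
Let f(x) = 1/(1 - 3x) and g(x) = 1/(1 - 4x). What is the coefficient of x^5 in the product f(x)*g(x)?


The coefficient of x^n in f*g is the Cauchy product: sum_{k=0}^{n} a^k * b^(n-k).
With a=3, b=4, n=5:
sum_{k=0}^{5} 3^k * 4^(5-k)
= 3367

3367


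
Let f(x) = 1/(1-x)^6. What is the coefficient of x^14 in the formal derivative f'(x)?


Differentiate: d/dx [ 1/(1-x)^r ] = r / (1-x)^(r+1).
Here r = 6, so f'(x) = 6 / (1-x)^7.
The expansion of 1/(1-x)^(r+1) has coefficient of x^n equal to C(n+r, r).
So the coefficient of x^14 in f'(x) is
6 * C(20, 6) = 6 * 38760 = 232560

232560


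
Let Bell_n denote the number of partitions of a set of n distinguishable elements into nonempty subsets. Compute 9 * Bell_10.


Bell_10 can be computed from the Bell triangle or from Dobinski's identity Bell_n = (1/e) * sum_{k>=0} k^n / k!.
Computing Bell_10 = 115975.
Then 9 * 115975 = 1043775.

1043775


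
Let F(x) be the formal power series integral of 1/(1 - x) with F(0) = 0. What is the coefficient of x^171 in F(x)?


1/(1 - x) = sum_{k>=0} x^k. Integrating termwise and using F(0) = 0 gives
F(x) = sum_{k>=0} x^(k+1) / (k+1) = sum_{m>=1} x^m / m = -ln(1 - x).
So the coefficient of x^171 is 1/171 = 1/171.

1/171


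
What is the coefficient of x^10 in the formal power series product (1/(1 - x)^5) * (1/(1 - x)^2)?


Combine the factors: (1/(1 - x)^5) * (1/(1 - x)^2) = 1/(1 - x)^7.
Then use 1/(1 - x)^r = sum_{k>=0} C(k + r - 1, r - 1) x^k with r = 7 and k = 10:
C(16, 6) = 8008.

8008


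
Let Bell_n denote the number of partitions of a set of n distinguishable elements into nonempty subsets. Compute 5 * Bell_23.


Bell_23 can be computed from the Bell triangle or from Dobinski's identity Bell_n = (1/e) * sum_{k>=0} k^n / k!.
Computing Bell_23 = 44152005855084346.
Then 5 * 44152005855084346 = 220760029275421730.

220760029275421730


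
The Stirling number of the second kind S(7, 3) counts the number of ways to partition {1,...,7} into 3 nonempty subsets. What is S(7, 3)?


Using the explicit formula S(n,k) = (1/k!) sum_{j=0}^{k} (-1)^(k-j) C(k,j) j^n:
S(7, 3) = 301
Equivalently, S(n,k) is n! times the coefficient of x^n in the EGF (e^x - 1)^k / k!.

301


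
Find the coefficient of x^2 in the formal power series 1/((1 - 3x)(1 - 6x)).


By partial fractions or Cauchy convolution:
The coefficient equals sum_{k=0}^{2} 3^k * 6^(2-k).
= 63

63


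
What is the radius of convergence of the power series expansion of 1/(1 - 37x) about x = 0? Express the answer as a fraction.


Expanding 1/(1 - 37x) = sum_{k>=0} 37^k x^k, the series converges when |37x| < 1, i.e., |x| < 1/37.
So the radius of convergence is 1/37 = 1/37.

1/37


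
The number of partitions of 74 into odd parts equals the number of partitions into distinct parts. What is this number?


Computing partitions of 74 into odd parts (1, 3, 5, ...):
Using the generating function prod_{k>=0} 1/(1-x^(2k+1)),
the count is 44046

44046


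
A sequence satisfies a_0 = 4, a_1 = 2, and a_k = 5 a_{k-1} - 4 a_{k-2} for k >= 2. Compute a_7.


The characteristic equation is t^2 - 5 t + 4 = 0, with roots r_1 = 4 and r_2 = 1 (so c_1 = r_1 + r_2, c_2 = -r_1 r_2 as required).
One can use the closed form a_n = A r_1^n + B r_2^n, but direct iteration is more reliable:
a_0 = 4, a_1 = 2, a_2 = -6, a_3 = -38, a_4 = -166, a_5 = -678, a_6 = -2726, a_7 = -10918.
So a_7 = -10918.

-10918


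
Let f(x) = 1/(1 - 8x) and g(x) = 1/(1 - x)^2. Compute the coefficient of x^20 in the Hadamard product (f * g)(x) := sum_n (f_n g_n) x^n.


f has coefficients f_k = 8^k. For g = 1/(1 - x)^2 the coefficient is g_k = C(k + 1, 1) = k + 1. The Hadamard coefficient is (f * g)_k = 8^k * (k + 1).
For k = 20: 8^20 * 21 = 1152921504606846976 * 21 = 24211351596743786496.

24211351596743786496


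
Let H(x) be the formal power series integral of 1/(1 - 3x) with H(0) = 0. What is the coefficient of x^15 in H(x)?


1/(1 - 3x) = sum_{k>=0} 3^k x^k. Integrating termwise with H(0) = 0:
H(x) = sum_{k>=0} 3^k x^(k+1) / (k+1) = sum_{m>=1} 3^(m-1) x^m / m.
For m = 15: 3^14/15 = 4782969/15 = 1594323/5.

1594323/5


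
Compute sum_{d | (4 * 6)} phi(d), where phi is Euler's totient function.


First, 4 * 6 = 24. One classical identity is sum_{d | n} phi(d) = n (each k in [1, n] has a unique gcd with n, and among the k's with gcd(k, n) = n/d there are phi(d) of them). So the sum equals 24. We also verify directly:
Divisors of 24: 1, 2, 3, 4, 6, 8, 12, 24.
phi values: 1, 1, 2, 2, 2, 4, 4, 8.
Sum = 24.

24


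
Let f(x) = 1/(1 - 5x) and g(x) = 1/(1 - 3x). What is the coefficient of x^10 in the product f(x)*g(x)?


The coefficient of x^n in f*g is the Cauchy product: sum_{k=0}^{n} a^k * b^(n-k).
With a=5, b=3, n=10:
sum_{k=0}^{10} 5^k * 3^(10-k)
= 24325489

24325489


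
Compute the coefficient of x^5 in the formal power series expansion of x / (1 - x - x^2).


Let f(x) = sum_{k>=0} a_k x^k. Multiplying f(x) * (1 - x - x^2) = x and matching coefficients gives a_0 = 0, a_1 = 1, and a_k = a_{k-1} + a_{k-2} for k >= 2. These are the Fibonacci numbers F_k.
Iterating from F_0 = 0, F_1 = 1:
F_0=0, F_1=1, F_2=1, F_3=2, F_4=3, F_5=5
F_5 = 5.

5


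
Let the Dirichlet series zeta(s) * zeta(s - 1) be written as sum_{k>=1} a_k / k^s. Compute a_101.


Convolution gives a_k = sum_{d | k} d * 1 = sum_{d | k} d = sigma(k), the sum of positive divisors of k.
For k = 101, the divisors are 1, 101, so
sigma(101) = 1 + 101 = 102.

102


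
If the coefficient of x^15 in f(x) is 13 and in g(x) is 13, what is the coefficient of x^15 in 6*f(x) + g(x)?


Scalar multiplication scales coefficients: 6 * 13 = 78.
Then add the g coefficient: 78 + 13
= 91

91


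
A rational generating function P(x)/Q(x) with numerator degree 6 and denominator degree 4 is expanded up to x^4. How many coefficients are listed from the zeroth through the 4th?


Expanding up to x^4 gives the coefficients for x^0, x^1, ..., x^4.
That is 4 + 1 = 5 coefficients in total.

5


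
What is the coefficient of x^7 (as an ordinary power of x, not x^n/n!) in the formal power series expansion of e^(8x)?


The exponential series is e^y = sum_{k>=0} y^k / k!. Substituting y = 8x gives
e^(8x) = sum_{k>=0} 8^k x^k / k!.
So the coefficient of x^n is a^n/n! with a = 8, n = 7:
8^7 / 7! = 2097152/5040 = 131072/315

131072/315


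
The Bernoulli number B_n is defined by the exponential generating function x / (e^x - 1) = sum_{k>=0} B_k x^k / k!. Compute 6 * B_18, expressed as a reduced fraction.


Bernoulli numbers can also be computed recursively via B_0 = 1 and sum_{j=0}^{m} C(m+1, j) B_j = 0 for m >= 1. Odd-index Bernoulli numbers vanish for k >= 3.
Computing B_18 = 43867/798, so 6 * B_18 = 6 * 43867/798 = 43867/133.

43867/133


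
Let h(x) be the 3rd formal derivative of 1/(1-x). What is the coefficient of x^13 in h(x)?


Differentiating 3 times: d^3/dx^3 [1/(1-x)] = 3!/(1-x)^4.
The expansion 1/(1-x)^4 = sum_{k>=0} C(k+3, 3) x^k, so the coefficient of x^n in 3!/(1-x)^4 is 3! * C(n+3, 3).
For n = 13: 6 * C(16, 3) = 6 * 560 = 3360

3360


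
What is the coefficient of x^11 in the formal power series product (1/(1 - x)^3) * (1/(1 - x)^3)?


Combine the factors: (1/(1 - x)^3) * (1/(1 - x)^3) = 1/(1 - x)^6.
Then use 1/(1 - x)^r = sum_{k>=0} C(k + r - 1, r - 1) x^k with r = 6 and k = 11:
C(16, 5) = 4368.

4368


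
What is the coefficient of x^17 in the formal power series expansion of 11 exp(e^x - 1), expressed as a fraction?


exp(e^x - 1) is the exponential generating function for the Bell numbers Bell_k: exp(e^x - 1) = sum_{k>=0} Bell_k x^k / k!.
So the coefficient of x^17 in 11 exp(e^x - 1) is 11 Bell_17 / 17!.
Computing: Bell_17 = 82864869804 and 17! = 355687428096000, giving
11 * 82864869804/355687428096000 = 255755771/99800064000.

255755771/99800064000


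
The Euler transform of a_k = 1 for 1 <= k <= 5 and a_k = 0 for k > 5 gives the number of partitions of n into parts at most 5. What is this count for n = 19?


Partitions of 19 into parts at most 5:
Using generating function (1-x)^(-1)(1-x^2)^(-1)...(1-x^5)^(-1),
the coefficient of x^19 = 164

164


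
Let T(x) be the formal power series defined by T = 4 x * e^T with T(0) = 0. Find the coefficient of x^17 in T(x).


Apply the Lagrange inversion formula: if T = 4 x * phi(T) with phi(t) = e^t, then
[x^n] T = 4^n * (1/n) [t^(n-1)] phi(t)^n = 4^n * (1/n) [t^(n-1)] e^(n t) = 4^n * (1/n) * n^(n-1) / (n-1)! = 4^n * n^(n-1) / n!.
When c = 1 this is the Cayley count of rooted labeled trees on n vertices, divided by n!.
For n = 17: 4^17 * 17^16 / 17! = 17179869184 * 48661191875666868481/355687428096000 = 1500734056829978302480384/638512875.

1500734056829978302480384/638512875


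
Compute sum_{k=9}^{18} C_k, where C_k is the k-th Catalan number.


C_9 through C_18: 4862, 16796, 58786, 208012, 742900, 2674440, 9694845, 35357670, 129644790, 477638700
Sum = 4862 + 16796 + 58786 + 208012 + 742900 + 2674440 + 9694845 + 35357670 + 129644790 + 477638700
= 656041801

656041801


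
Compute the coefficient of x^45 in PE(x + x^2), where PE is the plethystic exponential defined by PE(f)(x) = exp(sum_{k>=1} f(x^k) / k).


With f(x) = x + x^2, the exponent is sum_{k>=1} (x^k + x^(2k)) / k = -ln(1 - x) - ln(1 - x^2). Exponentiating:
PE(x + x^2) = 1 / ((1 - x)(1 - x^2)).
This is the generating function for partitions of n into parts of size 1 or 2. The number of 2's can be any j in 0..22, and the rest are 1's, so
[x^45] = floor(45/2) + 1 = 23.

23


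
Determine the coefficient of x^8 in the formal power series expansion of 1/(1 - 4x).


The geometric series identity gives 1/(1 - c x) = sum_{k>=0} c^k x^k, so the coefficient of x^k is c^k.
Here c = 4 and k = 8.
Computing: 4^8 = 65536

65536


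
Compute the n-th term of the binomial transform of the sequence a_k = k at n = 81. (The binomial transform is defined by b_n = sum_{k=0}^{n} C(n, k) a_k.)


With a_k = k, b_n = sum_{k=0}^{n} C(n, k) k. Using k * C(n, k) = n * C(n-1, k-1) gives b_n = n * sum_{k>=1} C(n-1, k-1) = n * 2^(n-1).
For n = 81: 81 * 2^80 = 81 * 1208925819614629174706176 = 97922991388784963151200256.

97922991388784963151200256


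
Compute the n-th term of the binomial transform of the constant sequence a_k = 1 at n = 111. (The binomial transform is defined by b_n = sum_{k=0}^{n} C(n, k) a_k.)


With a_k = 1 for all k, b_n = sum_{k=0}^{n} C(n, k) = 2^n by the binomial theorem.
For n = 111: 2^111 = 2596148429267413814265248164610048.

2596148429267413814265248164610048


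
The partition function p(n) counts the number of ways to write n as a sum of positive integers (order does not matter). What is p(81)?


Using the generating function prod_{k>=1} 1/(1-x^k), we compute p(81).
By dynamic programming over parts 1 through 81:
p(81) = 18004327

18004327


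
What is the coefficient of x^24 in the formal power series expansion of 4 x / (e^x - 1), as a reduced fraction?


The exponential generating function for Bernoulli numbers is
x / (e^x - 1) = sum_{k>=0} B_k x^k / k!.
So the coefficient of x^24 in 4 x / (e^x - 1) is 4 B_24 / 24!.
Computing: B_24 = -236364091/2730, 24! = 620448401733239439360000, giving
4 * -236364091/2730 / 620448401733239439360000 = -236364091/423456034182935917363200000.

-236364091/423456034182935917363200000


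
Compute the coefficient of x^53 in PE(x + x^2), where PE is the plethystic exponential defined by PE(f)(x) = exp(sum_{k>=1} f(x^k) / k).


With f(x) = x + x^2, the exponent is sum_{k>=1} (x^k + x^(2k)) / k = -ln(1 - x) - ln(1 - x^2). Exponentiating:
PE(x + x^2) = 1 / ((1 - x)(1 - x^2)).
This is the generating function for partitions of n into parts of size 1 or 2. The number of 2's can be any j in 0..26, and the rest are 1's, so
[x^53] = floor(53/2) + 1 = 27.

27


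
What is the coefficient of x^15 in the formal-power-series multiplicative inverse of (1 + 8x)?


The inverse is 1/(1 + 8x). Apply the geometric identity 1/(1 - y) = sum_{k>=0} y^k with y = -8x:
1/(1 + 8x) = sum_{k>=0} (-8)^k x^k.
So the coefficient of x^15 is (-8)^15 = -35184372088832.

-35184372088832


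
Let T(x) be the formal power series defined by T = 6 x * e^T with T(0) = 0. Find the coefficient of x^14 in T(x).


Apply the Lagrange inversion formula: if T = 6 x * phi(T) with phi(t) = e^t, then
[x^n] T = 6^n * (1/n) [t^(n-1)] phi(t)^n = 6^n * (1/n) [t^(n-1)] e^(n t) = 6^n * (1/n) * n^(n-1) / (n-1)! = 6^n * n^(n-1) / n!.
When c = 1 this is the Cayley count of rooted labeled trees on n vertices, divided by n!.
For n = 14: 6^14 * 14^13 / 14! = 78364164096 * 793714773254144/87178291200 = 2550642919503888384/3575.

2550642919503888384/3575


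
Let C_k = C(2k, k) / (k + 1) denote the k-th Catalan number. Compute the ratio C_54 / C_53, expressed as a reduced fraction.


Using C_k = (2k)! / (k! (k+1)!), the ratio C_{k+1}/C_k simplifies to
C_{k+1}/C_k = [(2k+2)! / ((k+1)! (k+2)!)] * [k! (k+1)! / (2k)!]
 = (2k+2)(2k+1) / ((k+1)(k+2)) = 2(2k+1) / (k+2).
For k = 53: 2(2*53 + 1) / (53 + 2) = 214/55 = 214/55.

214/55


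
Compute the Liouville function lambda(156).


The Liouville function is lambda(k) = (-1)^Omega(k), where Omega(k) counts the prime factors of k with multiplicity.
Factoring: 156 = 2 * 2 * 3 * 13, so Omega(156) = 4.
lambda(156) = (-1)^4 = 1.

1


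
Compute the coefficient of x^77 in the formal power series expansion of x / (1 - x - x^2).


Let f(x) = sum_{k>=0} a_k x^k. Multiplying f(x) * (1 - x - x^2) = x and matching coefficients gives a_0 = 0, a_1 = 1, and a_k = a_{k-1} + a_{k-2} for k >= 2. These are the Fibonacci numbers F_k.
Iterating from F_0 = 0, F_1 = 1:
F_0=0, F_1=1, F_2=1, F_3=2, F_4=3, F_5=5, F_6=8, F_7=13, F_8=21, F_9=34, ...
F_77 = 5527939700884757.

5527939700884757


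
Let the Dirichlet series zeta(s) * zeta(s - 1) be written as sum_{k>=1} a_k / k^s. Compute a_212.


Convolution gives a_k = sum_{d | k} d * 1 = sum_{d | k} d = sigma(k), the sum of positive divisors of k.
For k = 212, the divisors are 1, 2, 4, 53, 106, 212, so
sigma(212) = 1 + 2 + 4 + 53 + 106 + 212 = 378.

378


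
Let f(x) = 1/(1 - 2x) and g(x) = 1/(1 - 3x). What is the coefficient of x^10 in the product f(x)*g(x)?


The coefficient of x^n in f*g is the Cauchy product: sum_{k=0}^{n} a^k * b^(n-k).
With a=2, b=3, n=10:
sum_{k=0}^{10} 2^k * 3^(10-k)
= 175099

175099


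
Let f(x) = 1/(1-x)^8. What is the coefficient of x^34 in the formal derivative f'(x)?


Differentiate: d/dx [ 1/(1-x)^r ] = r / (1-x)^(r+1).
Here r = 8, so f'(x) = 8 / (1-x)^9.
The expansion of 1/(1-x)^(r+1) has coefficient of x^n equal to C(n+r, r).
So the coefficient of x^34 in f'(x) is
8 * C(42, 8) = 8 * 118030185 = 944241480

944241480


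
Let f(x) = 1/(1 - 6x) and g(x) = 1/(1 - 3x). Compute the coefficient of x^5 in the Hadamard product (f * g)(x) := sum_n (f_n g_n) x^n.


f has coefficients f_k = 6^k and g has coefficients g_k = 3^k, so the Hadamard product has coefficient (f*g)_k = 6^k * 3^k = 18^k.
For k = 5: 18^5 = 1889568.

1889568


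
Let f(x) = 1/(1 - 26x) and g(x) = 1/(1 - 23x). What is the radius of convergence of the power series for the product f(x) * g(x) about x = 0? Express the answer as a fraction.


The radius of 1/(1 - 26x) is 1/26 (nearest singularity at x = 1/26), and the radius of 1/(1 - 23x) is 1/23.
The product f(x)*g(x) = 1/((1 - 26x)(1 - 23x)) has singularities at both 1/26 and 1/23, so its radius of convergence is the distance to the nearest one:
min(1/26, 1/23) = 1/26.

1/26


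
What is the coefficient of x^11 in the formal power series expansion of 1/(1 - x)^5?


The expansion 1/(1 - x)^r = sum_{k>=0} C(k + r - 1, r - 1) x^k follows from the multiset / negative-binomial theorem (or from repeated differentiation of the geometric series).
For r = 5 and k = 11:
C(15, 4) = 1307674368000 / (24 * 39916800) = 1365.

1365


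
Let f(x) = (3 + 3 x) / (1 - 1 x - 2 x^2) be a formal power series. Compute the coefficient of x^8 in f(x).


Write f(x) = sum_{k>=0} a_k x^k. Multiplying both sides by 1 - 1 x - 2 x^2 gives
(1 - 1 x - 2 x^2) sum_{k>=0} a_k x^k = 3 + 3 x.
Matching coefficients:
 x^0: a_0 = 3
 x^1: a_1 - 1 a_0 = 3  =>  a_1 = 1*3 + 3 = 6
 x^k (k >= 2): a_k = 1 a_{k-1} + 2 a_{k-2}.
Iterating: a_2 = 12, a_3 = 24, a_4 = 48, a_5 = 96, a_6 = 192, a_7 = 384, a_8 = 768.
So the coefficient of x^8 is 768.

768


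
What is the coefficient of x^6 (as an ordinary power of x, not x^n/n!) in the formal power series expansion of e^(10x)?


The exponential series is e^y = sum_{k>=0} y^k / k!. Substituting y = 10x gives
e^(10x) = sum_{k>=0} 10^k x^k / k!.
So the coefficient of x^n is a^n/n! with a = 10, n = 6:
10^6 / 6! = 1000000/720 = 12500/9

12500/9


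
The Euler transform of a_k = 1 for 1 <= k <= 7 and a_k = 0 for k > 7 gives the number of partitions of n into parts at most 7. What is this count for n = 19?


Partitions of 19 into parts at most 7:
Using generating function (1-x)^(-1)(1-x^2)^(-1)...(1-x^7)^(-1),
the coefficient of x^19 = 300

300


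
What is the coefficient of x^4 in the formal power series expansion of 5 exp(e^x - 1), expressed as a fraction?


exp(e^x - 1) is the exponential generating function for the Bell numbers Bell_k: exp(e^x - 1) = sum_{k>=0} Bell_k x^k / k!.
So the coefficient of x^4 in 5 exp(e^x - 1) is 5 Bell_4 / 4!.
Computing: Bell_4 = 15 and 4! = 24, giving
5 * 15/24 = 25/8.

25/8


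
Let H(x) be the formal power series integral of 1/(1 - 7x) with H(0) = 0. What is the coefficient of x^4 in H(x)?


1/(1 - 7x) = sum_{k>=0} 7^k x^k. Integrating termwise with H(0) = 0:
H(x) = sum_{k>=0} 7^k x^(k+1) / (k+1) = sum_{m>=1} 7^(m-1) x^m / m.
For m = 4: 7^3/4 = 343/4 = 343/4.

343/4


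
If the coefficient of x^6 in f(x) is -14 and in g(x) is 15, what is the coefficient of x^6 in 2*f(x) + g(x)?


Scalar multiplication scales coefficients: 2 * -14 = -28.
Then add the g coefficient: -28 + 15
= -13

-13


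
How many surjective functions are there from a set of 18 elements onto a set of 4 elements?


By inclusion-exclusion on which target elements are missed, the number of surjections from an n-set onto a k-set is
surj(n, k) = sum_{j=0}^{k} (-1)^j C(k, j) (k - j)^n.
Equivalently surj(n, k) = k! * S(n, k), where S(n, k) is the Stirling number of the second kind.
For n = 18, k = 4:
S(18, 4) = 2798806985, so
surj = 4! * 2798806985 = 24 * 2798806985 = 67171367640.

67171367640


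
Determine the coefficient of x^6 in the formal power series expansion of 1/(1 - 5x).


The geometric series identity gives 1/(1 - c x) = sum_{k>=0} c^k x^k, so the coefficient of x^k is c^k.
Here c = 5 and k = 6.
Computing: 5^6 = 15625

15625


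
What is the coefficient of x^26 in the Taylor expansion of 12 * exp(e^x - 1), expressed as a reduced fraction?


exp(e^x - 1) = sum_{k>=0} Bell_k x^k / k!, where Bell_k is the k-th Bell number.
So the coefficient of x^26 is 12 * Bell_26 / 26!.
Computing: Bell_26 = 49631246523618756274 and 26! = 403291461126605635584000000, giving
12 * 49631246523618756274/403291461126605635584000000 = 1459742544812316361/988459463545602048000000.

1459742544812316361/988459463545602048000000


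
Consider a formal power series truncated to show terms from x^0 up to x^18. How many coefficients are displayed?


From x^0 to x^18 inclusive, the count is 18 - 0 + 1 = 19.

19


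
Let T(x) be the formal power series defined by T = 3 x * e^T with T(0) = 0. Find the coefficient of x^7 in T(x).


Apply the Lagrange inversion formula: if T = 3 x * phi(T) with phi(t) = e^t, then
[x^n] T = 3^n * (1/n) [t^(n-1)] phi(t)^n = 3^n * (1/n) [t^(n-1)] e^(n t) = 3^n * (1/n) * n^(n-1) / (n-1)! = 3^n * n^(n-1) / n!.
When c = 1 this is the Cayley count of rooted labeled trees on n vertices, divided by n!.
For n = 7: 3^7 * 7^6 / 7! = 2187 * 117649/5040 = 4084101/80.

4084101/80


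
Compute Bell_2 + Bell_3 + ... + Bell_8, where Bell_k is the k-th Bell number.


Recall Bell_k counts set partitions of a k-set (with Bell_0 = 1 by convention).
Bell_2 through Bell_8: 2, 5, 15, 52, 203, 877, 4140
Sum = 2 + 5 + 15 + 52 + 203 + 877 + 4140 = 5294.

5294


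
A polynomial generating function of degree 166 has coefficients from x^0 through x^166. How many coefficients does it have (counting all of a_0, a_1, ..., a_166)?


A polynomial of degree 166 takes the form a_0 + a_1 x + ... + a_166 x^166.
The number of coefficients is 166 + 1 = 167.

167


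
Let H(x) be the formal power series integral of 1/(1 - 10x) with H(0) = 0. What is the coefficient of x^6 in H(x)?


1/(1 - 10x) = sum_{k>=0} 10^k x^k. Integrating termwise with H(0) = 0:
H(x) = sum_{k>=0} 10^k x^(k+1) / (k+1) = sum_{m>=1} 10^(m-1) x^m / m.
For m = 6: 10^5/6 = 100000/6 = 50000/3.

50000/3


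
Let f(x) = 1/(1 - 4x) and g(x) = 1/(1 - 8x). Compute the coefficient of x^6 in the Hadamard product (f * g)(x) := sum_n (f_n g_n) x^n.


f has coefficients f_k = 4^k and g has coefficients g_k = 8^k, so the Hadamard product has coefficient (f*g)_k = 4^k * 8^k = 32^k.
For k = 6: 32^6 = 1073741824.

1073741824


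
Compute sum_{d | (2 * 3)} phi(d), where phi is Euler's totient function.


First, 2 * 3 = 6. One classical identity is sum_{d | n} phi(d) = n (each k in [1, n] has a unique gcd with n, and among the k's with gcd(k, n) = n/d there are phi(d) of them). So the sum equals 6. We also verify directly:
Divisors of 6: 1, 2, 3, 6.
phi values: 1, 1, 2, 2.
Sum = 6.

6


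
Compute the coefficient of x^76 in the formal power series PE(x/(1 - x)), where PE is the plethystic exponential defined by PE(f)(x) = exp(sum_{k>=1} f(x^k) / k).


For f(x) = x/(1 - x) we have
sum_{k>=1} f(x^k) / k = sum_{k>=1} (1/k) * x^k / (1 - x^k) = sum_{k, m >= 1} x^(k m) / k,
which after exponentiating simplifies to
PE(x/(1 - x)) = prod_{k>=1} 1 / (1 - x^k).
This is the generating function for the partition function p(n), so the coefficient of x^76 is p(76).
Computing p(76) by dynamic programming over parts 1, 2, ..., 76: p(76) = 9289091.

9289091


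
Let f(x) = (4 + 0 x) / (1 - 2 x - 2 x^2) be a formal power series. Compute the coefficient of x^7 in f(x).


Write f(x) = sum_{k>=0} a_k x^k. Multiplying both sides by 1 - 2 x - 2 x^2 gives
(1 - 2 x - 2 x^2) sum_{k>=0} a_k x^k = 4 + 0 x.
Matching coefficients:
 x^0: a_0 = 4
 x^1: a_1 - 2 a_0 = 0  =>  a_1 = 2*4 + 0 = 8
 x^k (k >= 2): a_k = 2 a_{k-1} + 2 a_{k-2}.
Iterating: a_2 = 24, a_3 = 64, a_4 = 176, a_5 = 480, a_6 = 1312, a_7 = 3584.
So the coefficient of x^7 is 3584.

3584


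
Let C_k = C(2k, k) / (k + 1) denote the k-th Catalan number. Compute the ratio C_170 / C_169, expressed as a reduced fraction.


Using C_k = (2k)! / (k! (k+1)!), the ratio C_{k+1}/C_k simplifies to
C_{k+1}/C_k = [(2k+2)! / ((k+1)! (k+2)!)] * [k! (k+1)! / (2k)!]
 = (2k+2)(2k+1) / ((k+1)(k+2)) = 2(2k+1) / (k+2).
For k = 169: 2(2*169 + 1) / (169 + 2) = 678/171 = 226/57.

226/57


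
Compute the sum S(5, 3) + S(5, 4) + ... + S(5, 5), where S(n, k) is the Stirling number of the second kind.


By definition, S(n, k) counts partitions of an n-set into exactly k nonempty blocks.
Computing row n = 5 for k = 3..5:
S(5, k): 25, 10, 1
Sum = 36.

36


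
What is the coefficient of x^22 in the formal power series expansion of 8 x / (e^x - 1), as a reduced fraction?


The exponential generating function for Bernoulli numbers is
x / (e^x - 1) = sum_{k>=0} B_k x^k / k!.
So the coefficient of x^22 in 8 x / (e^x - 1) is 8 B_22 / 22!.
Computing: B_22 = 854513/138, 22! = 1124000727777607680000, giving
8 * 854513/138 / 1124000727777607680000 = 77683/1762637504923975680000.

77683/1762637504923975680000


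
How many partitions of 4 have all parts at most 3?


Using the generating function (1-x)^(-1)(1-x^2)^(-1)(1-x^3)^(-1),
the coefficient of x^4 counts these restricted partitions.
Result = 4

4


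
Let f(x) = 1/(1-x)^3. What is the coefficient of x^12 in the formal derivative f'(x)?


Differentiate: d/dx [ 1/(1-x)^r ] = r / (1-x)^(r+1).
Here r = 3, so f'(x) = 3 / (1-x)^4.
The expansion of 1/(1-x)^(r+1) has coefficient of x^n equal to C(n+r, r).
So the coefficient of x^12 in f'(x) is
3 * C(15, 3) = 3 * 455 = 1365

1365


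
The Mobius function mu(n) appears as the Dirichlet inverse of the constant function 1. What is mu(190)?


190 = 2 * 5 * 19 (all distinct primes).
mu(190) = (-1)^3 = -1

-1


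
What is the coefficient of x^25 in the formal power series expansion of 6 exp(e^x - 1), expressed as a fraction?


exp(e^x - 1) is the exponential generating function for the Bell numbers Bell_k: exp(e^x - 1) = sum_{k>=0} Bell_k x^k / k!.
So the coefficient of x^25 in 6 exp(e^x - 1) is 6 Bell_25 / 25!.
Computing: Bell_25 = 4638590332229999353 and 25! = 15511210043330985984000000, giving
6 * 4638590332229999353/15511210043330985984000000 = 356814640940769181/198861667222192128000000.

356814640940769181/198861667222192128000000


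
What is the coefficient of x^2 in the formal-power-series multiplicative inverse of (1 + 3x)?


The inverse is 1/(1 + 3x). Apply the geometric identity 1/(1 - y) = sum_{k>=0} y^k with y = -3x:
1/(1 + 3x) = sum_{k>=0} (-3)^k x^k.
So the coefficient of x^2 is (-3)^2 = 9.

9


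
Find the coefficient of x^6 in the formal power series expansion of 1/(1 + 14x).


Write 1/(1 + c x) = 1/(1 - (-c) x) and apply the geometric-series identity
1/(1 - y) = sum_{k>=0} y^k to get 1/(1 + c x) = sum_{k>=0} (-c)^k x^k.
So the coefficient of x^k is (-c)^k = (-1)^k * c^k.
Here c = 14 and k = 6:
(-14)^6 = 1 * 7529536 = 7529536

7529536


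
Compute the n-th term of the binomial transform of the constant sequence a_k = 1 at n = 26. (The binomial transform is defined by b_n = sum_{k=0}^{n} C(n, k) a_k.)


With a_k = 1 for all k, b_n = sum_{k=0}^{n} C(n, k) = 2^n by the binomial theorem.
For n = 26: 2^26 = 67108864.

67108864


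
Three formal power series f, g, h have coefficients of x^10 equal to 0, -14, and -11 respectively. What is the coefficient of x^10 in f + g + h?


Series addition is componentwise:
0 + -14 + -11
= -25

-25


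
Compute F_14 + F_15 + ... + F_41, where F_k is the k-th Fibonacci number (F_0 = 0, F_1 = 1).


Use the identity sum_{k=0}^{N} F_k = F_{N+2} - 1 (which follows from F_{k+2} - F_{k+1} = F_k). Then
sum_{k=14}^{41} F_k = (F_{43} - 1) - (F_{15} - 1) = F_{43} - F_{15}.
Computing: F_{43} = 433494437, F_{15} = 610, so
Sum = 433494437 - 610 = 433493827.

433493827


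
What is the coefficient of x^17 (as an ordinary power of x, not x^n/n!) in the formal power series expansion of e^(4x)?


The exponential series is e^y = sum_{k>=0} y^k / k!. Substituting y = 4x gives
e^(4x) = sum_{k>=0} 4^k x^k / k!.
So the coefficient of x^n is a^n/n! with a = 4, n = 17:
4^17 / 17! = 17179869184/355687428096000 = 524288/10854718875

524288/10854718875


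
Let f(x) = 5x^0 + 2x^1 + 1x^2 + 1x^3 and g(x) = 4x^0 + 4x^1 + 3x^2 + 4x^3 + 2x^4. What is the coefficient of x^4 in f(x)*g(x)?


Cauchy product at x^4:
5*2 + 2*4 + 1*3 + 1*4
= 25

25


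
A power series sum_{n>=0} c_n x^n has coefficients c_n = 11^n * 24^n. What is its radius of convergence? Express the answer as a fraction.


By the root test (Cauchy-Hadamard), the radius is R = 1 / limsup_n |c_n|^(1/n).
Here |c_n|^(1/n) = (11^n * 24^n)^(1/n) = 11 * 24 = 264 for all n.
So R = 1/264 = 1/264.

1/264


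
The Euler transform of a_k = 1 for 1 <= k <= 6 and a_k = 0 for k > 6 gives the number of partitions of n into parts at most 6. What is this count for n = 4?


Partitions of 4 into parts at most 6:
Using generating function (1-x)^(-1)(1-x^2)^(-1)...(1-x^6)^(-1),
the coefficient of x^4 = 5

5


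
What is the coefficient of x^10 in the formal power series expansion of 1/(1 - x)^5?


The expansion 1/(1 - x)^r = sum_{k>=0} C(k + r - 1, r - 1) x^k follows from the multiset / negative-binomial theorem (or from repeated differentiation of the geometric series).
For r = 5 and k = 10:
C(14, 4) = 87178291200 / (24 * 3628800) = 1001.

1001


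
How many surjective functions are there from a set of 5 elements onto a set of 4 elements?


By inclusion-exclusion on which target elements are missed, the number of surjections from an n-set onto a k-set is
surj(n, k) = sum_{j=0}^{k} (-1)^j C(k, j) (k - j)^n.
Equivalently surj(n, k) = k! * S(n, k), where S(n, k) is the Stirling number of the second kind.
For n = 5, k = 4:
S(5, 4) = 10, so
surj = 4! * 10 = 24 * 10 = 240.

240


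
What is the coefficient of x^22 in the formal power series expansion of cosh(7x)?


The Maclaurin series is cosh(t) = sum_{m>=0} t^(2m) / (2m)!, so substituting t = 7x, only even powers of x are nonzero, with coefficient of x^(2m) equal to 7^(2m) / (2m)!.
For x^22 the coefficient is 7^22/22! = 3909821048582988049/1124000727777607680000 = 11398895185373143/3276970051829760000.

11398895185373143/3276970051829760000


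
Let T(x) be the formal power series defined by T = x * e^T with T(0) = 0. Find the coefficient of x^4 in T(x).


Apply the Lagrange inversion formula: if T = x * phi(T) with phi(t) = e^t, then
[x^n] T = (1/n) [t^(n-1)] phi(t)^n = (1/n) [t^(n-1)] e^(n t) = (1/n) * n^(n-1) / (n-1)! = n^(n-1) / n!.
When c = 1 this is the Cayley count of rooted labeled trees on n vertices, divided by n!.
For n = 4: 4^3 / 4! = 64/24 = 8/3.

8/3


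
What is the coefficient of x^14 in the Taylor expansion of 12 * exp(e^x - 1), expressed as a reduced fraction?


exp(e^x - 1) = sum_{k>=0} Bell_k x^k / k!, where Bell_k is the k-th Bell number.
So the coefficient of x^14 is 12 * Bell_14 / 14!.
Computing: Bell_14 = 190899322 and 14! = 87178291200, giving
12 * 190899322/87178291200 = 95449661/3632428800.

95449661/3632428800


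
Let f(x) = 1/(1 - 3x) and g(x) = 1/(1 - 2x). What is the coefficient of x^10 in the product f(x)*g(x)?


The coefficient of x^n in f*g is the Cauchy product: sum_{k=0}^{n} a^k * b^(n-k).
With a=3, b=2, n=10:
sum_{k=0}^{10} 3^k * 2^(10-k)
= 175099

175099


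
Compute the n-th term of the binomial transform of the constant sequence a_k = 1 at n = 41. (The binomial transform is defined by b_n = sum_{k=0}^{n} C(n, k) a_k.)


With a_k = 1 for all k, b_n = sum_{k=0}^{n} C(n, k) = 2^n by the binomial theorem.
For n = 41: 2^41 = 2199023255552.

2199023255552


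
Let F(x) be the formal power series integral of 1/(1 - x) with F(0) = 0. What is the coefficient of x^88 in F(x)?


1/(1 - x) = sum_{k>=0} x^k. Integrating termwise and using F(0) = 0 gives
F(x) = sum_{k>=0} x^(k+1) / (k+1) = sum_{m>=1} x^m / m = -ln(1 - x).
So the coefficient of x^88 is 1/88 = 1/88.

1/88


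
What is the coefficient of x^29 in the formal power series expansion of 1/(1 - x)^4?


The negative binomial / multiset identity is
1/(1 - x)^r = sum_{k>=0} C(k + r - 1, r - 1) x^k.
Here r = 4 and k = 29, so the coefficient is
C(29 + 3, 3) = C(32, 3)
= 4960

4960
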